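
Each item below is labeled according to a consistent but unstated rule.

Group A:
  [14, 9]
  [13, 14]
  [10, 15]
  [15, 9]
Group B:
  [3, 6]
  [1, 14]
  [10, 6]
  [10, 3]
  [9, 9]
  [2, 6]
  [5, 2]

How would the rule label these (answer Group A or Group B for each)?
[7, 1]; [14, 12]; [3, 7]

The simplest hypothesis consistent with all the labels is: sum ≥ 23.
Group B: [7, 1], since 7+1 = 8.
Group A: [14, 12], since 14+12 = 26.
Group B: [3, 7], since 3+7 = 10.

Group B, Group A, Group B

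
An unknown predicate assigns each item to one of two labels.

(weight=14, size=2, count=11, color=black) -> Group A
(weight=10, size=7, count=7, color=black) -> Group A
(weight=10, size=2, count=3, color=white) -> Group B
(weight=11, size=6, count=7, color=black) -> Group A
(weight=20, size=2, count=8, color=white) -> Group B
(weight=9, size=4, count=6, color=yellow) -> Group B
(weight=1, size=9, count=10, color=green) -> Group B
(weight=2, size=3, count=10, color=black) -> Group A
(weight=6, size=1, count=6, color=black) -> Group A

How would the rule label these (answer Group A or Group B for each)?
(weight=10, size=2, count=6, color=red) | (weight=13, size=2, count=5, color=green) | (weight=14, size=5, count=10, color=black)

Group B, Group B, Group A

All 'Group A' examples share one property — color is black — and every 'Group B' example lacks it.
(weight=10, size=2, count=6, color=red): color is red, does not fit → Group B. (weight=13, size=2, count=5, color=green): color is green, does not fit → Group B. (weight=14, size=5, count=10, color=black): color is black, has this property → Group A.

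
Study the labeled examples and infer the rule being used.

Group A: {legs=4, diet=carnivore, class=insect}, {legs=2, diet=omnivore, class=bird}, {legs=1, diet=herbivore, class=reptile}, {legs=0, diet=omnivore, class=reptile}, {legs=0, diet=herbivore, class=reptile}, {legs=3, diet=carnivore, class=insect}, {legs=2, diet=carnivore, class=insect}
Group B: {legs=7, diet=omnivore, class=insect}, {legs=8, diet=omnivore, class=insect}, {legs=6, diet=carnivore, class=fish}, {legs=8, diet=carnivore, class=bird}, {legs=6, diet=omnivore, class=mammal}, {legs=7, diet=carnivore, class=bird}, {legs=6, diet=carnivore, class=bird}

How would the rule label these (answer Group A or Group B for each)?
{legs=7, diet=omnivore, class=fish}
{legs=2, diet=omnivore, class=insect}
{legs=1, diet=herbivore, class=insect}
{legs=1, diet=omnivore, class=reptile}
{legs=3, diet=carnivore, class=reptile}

A rule that fits every label: legs ≤ 4 — true of each 'Group A' example, false of each 'Group B' one.

Group B, Group A, Group A, Group A, Group A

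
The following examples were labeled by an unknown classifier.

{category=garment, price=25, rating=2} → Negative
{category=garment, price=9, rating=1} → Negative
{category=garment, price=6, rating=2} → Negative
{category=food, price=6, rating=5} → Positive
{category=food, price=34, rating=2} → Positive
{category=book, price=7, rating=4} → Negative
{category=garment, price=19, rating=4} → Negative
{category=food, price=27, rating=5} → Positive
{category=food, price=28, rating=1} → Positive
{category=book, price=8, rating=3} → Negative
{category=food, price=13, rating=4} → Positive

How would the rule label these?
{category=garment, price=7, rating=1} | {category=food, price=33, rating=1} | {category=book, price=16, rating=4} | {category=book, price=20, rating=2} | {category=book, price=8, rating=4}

Negative, Positive, Negative, Negative, Negative

'Positive' ⟺ category is food.
{category=garment, price=7, rating=1} → category is garment → Negative. {category=food, price=33, rating=1} → category is food → Positive. {category=book, price=16, rating=4} → category is book → Negative. {category=book, price=20, rating=2} → category is book → Negative. {category=book, price=8, rating=4} → category is book → Negative.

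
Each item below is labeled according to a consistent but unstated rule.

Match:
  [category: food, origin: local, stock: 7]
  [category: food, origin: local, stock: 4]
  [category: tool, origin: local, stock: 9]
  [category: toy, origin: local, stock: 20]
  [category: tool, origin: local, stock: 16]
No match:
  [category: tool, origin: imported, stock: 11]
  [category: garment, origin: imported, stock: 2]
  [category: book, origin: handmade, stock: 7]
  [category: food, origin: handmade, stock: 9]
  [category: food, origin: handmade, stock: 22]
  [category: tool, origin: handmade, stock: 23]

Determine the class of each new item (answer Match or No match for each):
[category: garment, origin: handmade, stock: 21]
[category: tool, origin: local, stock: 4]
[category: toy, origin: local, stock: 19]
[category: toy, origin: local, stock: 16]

A rule that fits every label: origin is local — true of each 'Match' example, false of each 'No match' one.
[category: garment, origin: handmade, stock: 21]: No match (origin is handmade). [category: tool, origin: local, stock: 4]: Match (origin is local). [category: toy, origin: local, stock: 19]: Match (origin is local). [category: toy, origin: local, stock: 16]: Match (origin is local).

No match, Match, Match, Match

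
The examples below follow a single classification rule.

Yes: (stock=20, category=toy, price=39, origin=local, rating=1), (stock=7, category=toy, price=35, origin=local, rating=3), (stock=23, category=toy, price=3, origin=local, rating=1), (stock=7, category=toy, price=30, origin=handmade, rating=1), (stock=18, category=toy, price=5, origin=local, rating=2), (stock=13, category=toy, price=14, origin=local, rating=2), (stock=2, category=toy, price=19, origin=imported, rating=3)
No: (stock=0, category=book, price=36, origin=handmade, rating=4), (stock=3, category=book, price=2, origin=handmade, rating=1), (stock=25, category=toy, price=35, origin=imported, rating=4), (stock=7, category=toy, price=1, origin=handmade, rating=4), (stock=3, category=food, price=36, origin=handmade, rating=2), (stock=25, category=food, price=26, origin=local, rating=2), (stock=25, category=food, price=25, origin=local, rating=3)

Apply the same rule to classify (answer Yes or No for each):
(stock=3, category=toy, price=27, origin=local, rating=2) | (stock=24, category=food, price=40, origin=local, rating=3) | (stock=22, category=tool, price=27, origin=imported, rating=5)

Yes, No, No

'Yes' ⟺ category is toy AND rating ≤ 3.
(stock=3, category=toy, price=27, origin=local, rating=2) — category is toy, rating = 2, hence Yes. (stock=24, category=food, price=40, origin=local, rating=3) — category is food, rating = 3, hence No. (stock=22, category=tool, price=27, origin=imported, rating=5) — category is tool, rating = 5, hence No.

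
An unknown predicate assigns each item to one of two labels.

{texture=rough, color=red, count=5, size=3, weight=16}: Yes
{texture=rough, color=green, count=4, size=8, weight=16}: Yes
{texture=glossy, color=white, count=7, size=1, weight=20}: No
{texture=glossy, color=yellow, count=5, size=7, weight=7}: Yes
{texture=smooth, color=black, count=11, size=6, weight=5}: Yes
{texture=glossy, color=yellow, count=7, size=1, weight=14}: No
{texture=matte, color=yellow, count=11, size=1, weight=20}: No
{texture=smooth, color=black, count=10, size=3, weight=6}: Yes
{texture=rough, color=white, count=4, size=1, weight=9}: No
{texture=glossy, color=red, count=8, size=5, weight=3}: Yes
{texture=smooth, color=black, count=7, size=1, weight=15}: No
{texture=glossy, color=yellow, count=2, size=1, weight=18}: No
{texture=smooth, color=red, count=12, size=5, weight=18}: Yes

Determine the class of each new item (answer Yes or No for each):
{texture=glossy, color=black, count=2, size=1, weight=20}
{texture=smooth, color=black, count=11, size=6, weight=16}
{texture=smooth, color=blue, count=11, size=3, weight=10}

The classifier is using: size ≥ 3.
{texture=glossy, color=black, count=2, size=1, weight=20}: size = 1 — does not fit, so No.
{texture=smooth, color=black, count=11, size=6, weight=16}: size = 6 — has this property, so Yes.
{texture=smooth, color=blue, count=11, size=3, weight=10}: size = 3 — has this property, so Yes.

No, Yes, Yes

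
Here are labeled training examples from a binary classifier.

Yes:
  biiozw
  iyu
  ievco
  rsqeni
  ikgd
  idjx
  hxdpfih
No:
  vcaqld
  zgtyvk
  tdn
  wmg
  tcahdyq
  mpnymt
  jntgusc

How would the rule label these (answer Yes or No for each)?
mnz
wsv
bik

No, No, Yes

Looking at the examples, the only property every 'Yes' case has and every 'No' case lacks is: contains 'i'.
mnz: No (no 'i'). wsv: No (no 'i'). bik: Yes (has 'i').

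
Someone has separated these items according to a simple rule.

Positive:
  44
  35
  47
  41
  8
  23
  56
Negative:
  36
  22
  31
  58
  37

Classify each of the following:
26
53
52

Positive, Positive, Negative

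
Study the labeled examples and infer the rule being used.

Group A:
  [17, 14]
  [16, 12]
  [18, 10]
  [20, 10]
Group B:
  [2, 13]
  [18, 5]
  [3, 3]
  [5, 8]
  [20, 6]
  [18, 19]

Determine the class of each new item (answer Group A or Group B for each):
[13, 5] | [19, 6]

The pattern is that an item is 'Group A' exactly when: first > second AND sum ≥ 28.

Group B, Group B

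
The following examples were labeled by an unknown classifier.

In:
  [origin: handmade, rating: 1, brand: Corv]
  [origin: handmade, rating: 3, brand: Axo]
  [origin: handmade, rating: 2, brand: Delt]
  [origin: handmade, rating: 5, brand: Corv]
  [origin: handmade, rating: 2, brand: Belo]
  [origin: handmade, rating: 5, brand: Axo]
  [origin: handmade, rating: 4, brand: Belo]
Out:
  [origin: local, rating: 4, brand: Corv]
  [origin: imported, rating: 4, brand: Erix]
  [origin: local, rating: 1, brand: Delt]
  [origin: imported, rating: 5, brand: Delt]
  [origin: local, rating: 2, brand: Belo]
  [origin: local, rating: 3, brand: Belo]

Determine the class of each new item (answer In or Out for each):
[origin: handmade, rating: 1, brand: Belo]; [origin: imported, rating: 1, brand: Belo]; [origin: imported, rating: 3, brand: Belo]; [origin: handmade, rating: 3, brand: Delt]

In, Out, Out, In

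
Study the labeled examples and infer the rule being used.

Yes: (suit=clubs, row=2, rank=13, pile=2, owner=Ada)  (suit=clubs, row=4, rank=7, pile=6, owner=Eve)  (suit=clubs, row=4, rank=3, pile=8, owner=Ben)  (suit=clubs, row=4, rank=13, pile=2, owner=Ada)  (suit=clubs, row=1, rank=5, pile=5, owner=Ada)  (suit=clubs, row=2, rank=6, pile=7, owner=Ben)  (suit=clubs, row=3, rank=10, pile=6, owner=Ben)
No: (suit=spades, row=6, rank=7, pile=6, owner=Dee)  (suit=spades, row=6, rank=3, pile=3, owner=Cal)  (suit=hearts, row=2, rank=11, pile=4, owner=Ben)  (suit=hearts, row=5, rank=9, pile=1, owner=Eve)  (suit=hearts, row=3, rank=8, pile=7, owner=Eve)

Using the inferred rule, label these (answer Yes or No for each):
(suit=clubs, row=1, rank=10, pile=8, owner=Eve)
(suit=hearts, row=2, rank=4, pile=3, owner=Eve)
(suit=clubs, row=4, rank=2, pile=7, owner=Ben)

Checking candidate rules against both groups, what survives is: suit is clubs.
(suit=clubs, row=1, rank=10, pile=8, owner=Eve): suit is clubs, has this property → Yes. (suit=hearts, row=2, rank=4, pile=3, owner=Eve): suit is hearts, fails this test → No. (suit=clubs, row=4, rank=2, pile=7, owner=Ben): suit is clubs, has this property → Yes.

Yes, No, Yes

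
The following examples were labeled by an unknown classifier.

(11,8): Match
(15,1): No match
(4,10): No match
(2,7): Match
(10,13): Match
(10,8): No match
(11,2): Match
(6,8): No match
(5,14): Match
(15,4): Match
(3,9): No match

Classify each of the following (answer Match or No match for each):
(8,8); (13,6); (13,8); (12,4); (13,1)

A rule that fits every label: sum is odd — true of each 'Match' example, false of each 'No match' one.

No match, Match, Match, No match, No match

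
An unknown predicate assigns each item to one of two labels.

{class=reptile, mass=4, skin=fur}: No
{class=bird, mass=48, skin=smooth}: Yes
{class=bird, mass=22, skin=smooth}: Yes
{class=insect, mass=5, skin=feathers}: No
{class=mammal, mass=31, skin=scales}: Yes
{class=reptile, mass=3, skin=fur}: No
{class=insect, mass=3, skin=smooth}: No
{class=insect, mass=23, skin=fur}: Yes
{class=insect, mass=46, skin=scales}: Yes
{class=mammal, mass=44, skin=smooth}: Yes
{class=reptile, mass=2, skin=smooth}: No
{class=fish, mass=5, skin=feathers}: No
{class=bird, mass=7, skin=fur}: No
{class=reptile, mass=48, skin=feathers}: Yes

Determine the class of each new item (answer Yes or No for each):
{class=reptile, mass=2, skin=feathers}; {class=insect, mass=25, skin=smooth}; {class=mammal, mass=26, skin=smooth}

'Yes' ⟺ mass ≥ 22.
{class=reptile, mass=2, skin=feathers}: mass = 2 — does not fit, so No.
{class=insect, mass=25, skin=smooth}: mass = 25 — checks out, so Yes.
{class=mammal, mass=26, skin=smooth}: mass = 26 — checks out, so Yes.

No, Yes, Yes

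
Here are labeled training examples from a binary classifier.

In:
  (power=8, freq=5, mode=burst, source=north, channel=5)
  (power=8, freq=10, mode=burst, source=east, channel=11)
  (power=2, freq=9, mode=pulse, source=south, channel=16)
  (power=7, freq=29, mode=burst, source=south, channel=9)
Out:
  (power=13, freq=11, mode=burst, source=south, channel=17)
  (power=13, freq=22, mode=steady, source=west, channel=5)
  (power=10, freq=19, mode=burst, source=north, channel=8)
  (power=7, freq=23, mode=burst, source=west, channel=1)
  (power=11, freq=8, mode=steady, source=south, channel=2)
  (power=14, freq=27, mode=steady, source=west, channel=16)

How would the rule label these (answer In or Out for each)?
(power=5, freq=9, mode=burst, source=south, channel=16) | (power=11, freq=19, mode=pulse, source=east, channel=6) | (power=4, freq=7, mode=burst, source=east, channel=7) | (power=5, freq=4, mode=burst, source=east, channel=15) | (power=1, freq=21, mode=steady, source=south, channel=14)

'In' ⟺ power ≤ 8 AND channel ≥ 2.
(power=5, freq=9, mode=burst, source=south, channel=16): In (power = 5, channel = 16).
(power=11, freq=19, mode=pulse, source=east, channel=6): Out (power = 11, channel = 6).
(power=4, freq=7, mode=burst, source=east, channel=7): In (power = 4, channel = 7).
(power=5, freq=4, mode=burst, source=east, channel=15): In (power = 5, channel = 15).
(power=1, freq=21, mode=steady, source=south, channel=14): In (power = 1, channel = 14).

In, Out, In, In, In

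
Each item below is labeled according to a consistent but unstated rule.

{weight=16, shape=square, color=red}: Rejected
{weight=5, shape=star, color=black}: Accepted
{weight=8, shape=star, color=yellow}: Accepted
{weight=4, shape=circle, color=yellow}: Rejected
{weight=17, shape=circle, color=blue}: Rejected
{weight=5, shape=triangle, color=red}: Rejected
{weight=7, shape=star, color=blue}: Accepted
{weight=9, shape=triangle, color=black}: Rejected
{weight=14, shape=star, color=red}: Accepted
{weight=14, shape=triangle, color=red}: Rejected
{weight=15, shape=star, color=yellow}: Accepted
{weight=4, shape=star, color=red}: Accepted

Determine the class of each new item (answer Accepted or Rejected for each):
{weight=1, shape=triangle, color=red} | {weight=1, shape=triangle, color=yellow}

Rejected, Rejected

The common property of the 'Accepted' items is: shape is star. No 'Rejected' item has it.
{weight=1, shape=triangle, color=red}: shape is triangle, does not fit → Rejected.
{weight=1, shape=triangle, color=yellow}: shape is triangle, does not fit → Rejected.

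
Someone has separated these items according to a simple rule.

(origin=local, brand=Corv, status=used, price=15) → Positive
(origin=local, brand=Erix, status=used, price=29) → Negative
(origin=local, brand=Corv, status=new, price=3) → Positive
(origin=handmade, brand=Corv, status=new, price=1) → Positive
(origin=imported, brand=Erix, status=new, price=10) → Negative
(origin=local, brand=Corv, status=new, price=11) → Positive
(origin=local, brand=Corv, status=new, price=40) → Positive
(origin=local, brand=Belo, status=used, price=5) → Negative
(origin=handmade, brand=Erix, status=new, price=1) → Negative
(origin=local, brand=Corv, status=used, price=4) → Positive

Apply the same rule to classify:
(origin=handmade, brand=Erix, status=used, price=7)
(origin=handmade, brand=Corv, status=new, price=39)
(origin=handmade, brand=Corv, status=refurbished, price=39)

Negative, Positive, Positive

Looking at the examples, the only property every 'Positive' case has and every 'Negative' case lacks is: brand is Corv.
(origin=handmade, brand=Erix, status=used, price=7) — brand is Erix, hence Negative.
(origin=handmade, brand=Corv, status=new, price=39) — brand is Corv, hence Positive.
(origin=handmade, brand=Corv, status=refurbished, price=39) — brand is Corv, hence Positive.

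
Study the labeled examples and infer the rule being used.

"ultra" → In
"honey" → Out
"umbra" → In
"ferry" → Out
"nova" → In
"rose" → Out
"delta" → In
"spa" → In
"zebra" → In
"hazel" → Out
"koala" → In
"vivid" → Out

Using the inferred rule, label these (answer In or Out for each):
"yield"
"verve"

The classifier is using: ends with 'a'.
Out: "yield", since ends with 'd'. Out: "verve", since ends with 'e'.

Out, Out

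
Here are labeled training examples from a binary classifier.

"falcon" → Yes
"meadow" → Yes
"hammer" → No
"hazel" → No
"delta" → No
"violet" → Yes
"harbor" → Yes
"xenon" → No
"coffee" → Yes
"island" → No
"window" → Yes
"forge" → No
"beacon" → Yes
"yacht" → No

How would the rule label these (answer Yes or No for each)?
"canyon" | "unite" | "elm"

Yes, No, No

Rule: even length AND contains 'o'. This holds for each 'Yes' example and fails for each 'No' one.
"canyon": Yes (length 6, has 'o'). "unite": No (length 5, no 'o'). "elm": No (length 3, no 'o').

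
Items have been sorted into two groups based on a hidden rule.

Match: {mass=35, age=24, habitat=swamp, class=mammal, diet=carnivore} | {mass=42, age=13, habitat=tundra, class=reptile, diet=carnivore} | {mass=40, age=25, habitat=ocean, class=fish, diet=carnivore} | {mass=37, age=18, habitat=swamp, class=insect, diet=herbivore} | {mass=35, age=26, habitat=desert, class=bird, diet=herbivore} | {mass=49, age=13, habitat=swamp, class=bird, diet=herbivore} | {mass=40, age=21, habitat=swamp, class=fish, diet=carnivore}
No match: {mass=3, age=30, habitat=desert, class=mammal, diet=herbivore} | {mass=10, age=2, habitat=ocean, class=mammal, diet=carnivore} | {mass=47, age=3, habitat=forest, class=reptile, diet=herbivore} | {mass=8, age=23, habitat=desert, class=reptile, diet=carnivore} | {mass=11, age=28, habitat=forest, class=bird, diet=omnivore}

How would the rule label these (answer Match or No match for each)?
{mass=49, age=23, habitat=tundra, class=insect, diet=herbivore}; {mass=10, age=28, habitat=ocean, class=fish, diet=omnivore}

Match, No match

Rule: mass ≥ 35 AND age ≥ 13. This holds for each 'Match' example and fails for each 'No match' one.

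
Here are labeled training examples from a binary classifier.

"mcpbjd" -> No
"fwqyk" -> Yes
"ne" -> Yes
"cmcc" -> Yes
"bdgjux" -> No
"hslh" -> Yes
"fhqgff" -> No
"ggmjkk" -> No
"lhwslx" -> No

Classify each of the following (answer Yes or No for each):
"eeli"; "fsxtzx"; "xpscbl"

Yes, No, No

The classifier is using: length ≤ 5.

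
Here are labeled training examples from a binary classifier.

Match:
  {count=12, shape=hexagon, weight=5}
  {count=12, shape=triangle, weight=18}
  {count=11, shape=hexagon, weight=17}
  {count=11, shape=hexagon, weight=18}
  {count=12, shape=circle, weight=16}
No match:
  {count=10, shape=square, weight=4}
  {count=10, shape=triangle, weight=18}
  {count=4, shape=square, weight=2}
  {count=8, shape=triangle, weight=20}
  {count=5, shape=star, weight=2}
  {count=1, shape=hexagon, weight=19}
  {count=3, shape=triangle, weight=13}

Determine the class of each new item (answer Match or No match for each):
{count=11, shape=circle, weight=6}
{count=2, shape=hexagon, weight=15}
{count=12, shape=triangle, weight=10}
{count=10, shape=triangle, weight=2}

'Match' ⟺ count ≥ 11.
{count=11, shape=circle, weight=6} → count = 11 → Match. {count=2, shape=hexagon, weight=15} → count = 2 → No match. {count=12, shape=triangle, weight=10} → count = 12 → Match. {count=10, shape=triangle, weight=2} → count = 10 → No match.

Match, No match, Match, No match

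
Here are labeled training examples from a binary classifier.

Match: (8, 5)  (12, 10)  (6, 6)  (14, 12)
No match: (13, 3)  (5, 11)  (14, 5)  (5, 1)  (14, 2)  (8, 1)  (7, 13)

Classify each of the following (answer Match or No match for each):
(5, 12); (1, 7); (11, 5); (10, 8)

A rule that fits every label: |first − second| ≤ 3 — true of each 'Match' example, false of each 'No match' one.
(5, 12): No match (|5−12| = 7). (1, 7): No match (|1−7| = 6). (11, 5): No match (|11−5| = 6). (10, 8): Match (|10−8| = 2).

No match, No match, No match, Match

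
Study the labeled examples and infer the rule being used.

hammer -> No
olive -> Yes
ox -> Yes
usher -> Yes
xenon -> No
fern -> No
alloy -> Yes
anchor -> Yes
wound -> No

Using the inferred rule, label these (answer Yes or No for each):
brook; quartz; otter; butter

No, No, Yes, No

Comparing the two groups points to one rule — starts with a vowel.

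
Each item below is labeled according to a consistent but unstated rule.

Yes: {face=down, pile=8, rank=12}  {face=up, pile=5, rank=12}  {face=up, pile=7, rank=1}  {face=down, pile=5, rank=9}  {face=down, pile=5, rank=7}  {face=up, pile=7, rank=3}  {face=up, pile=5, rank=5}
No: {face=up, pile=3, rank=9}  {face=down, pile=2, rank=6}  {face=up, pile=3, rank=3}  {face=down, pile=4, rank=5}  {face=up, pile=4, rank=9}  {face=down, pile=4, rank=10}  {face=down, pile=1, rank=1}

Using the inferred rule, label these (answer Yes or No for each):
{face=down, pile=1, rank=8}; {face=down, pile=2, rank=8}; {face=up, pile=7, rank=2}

The pattern is that an item is 'Yes' exactly when: pile ≥ 5.
{face=down, pile=1, rank=8}: No (pile = 1).
{face=down, pile=2, rank=8}: No (pile = 2).
{face=up, pile=7, rank=2}: Yes (pile = 7).

No, No, Yes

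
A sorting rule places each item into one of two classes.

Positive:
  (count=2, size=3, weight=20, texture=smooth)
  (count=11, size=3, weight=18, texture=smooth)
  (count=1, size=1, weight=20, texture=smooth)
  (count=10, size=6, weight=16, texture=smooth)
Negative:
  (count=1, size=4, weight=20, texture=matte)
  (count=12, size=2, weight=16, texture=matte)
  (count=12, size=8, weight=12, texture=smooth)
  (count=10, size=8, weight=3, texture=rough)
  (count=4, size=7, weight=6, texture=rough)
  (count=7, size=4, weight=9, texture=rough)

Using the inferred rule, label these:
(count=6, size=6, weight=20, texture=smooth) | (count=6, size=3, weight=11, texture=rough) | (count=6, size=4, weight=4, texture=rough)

Positive, Negative, Negative

The simplest hypothesis consistent with all the labels is: texture is smooth AND size ≤ 6.
(count=6, size=6, weight=20, texture=smooth) — texture is smooth, size = 6, hence Positive. (count=6, size=3, weight=11, texture=rough) — texture is rough, size = 3, hence Negative. (count=6, size=4, weight=4, texture=rough) — texture is rough, size = 4, hence Negative.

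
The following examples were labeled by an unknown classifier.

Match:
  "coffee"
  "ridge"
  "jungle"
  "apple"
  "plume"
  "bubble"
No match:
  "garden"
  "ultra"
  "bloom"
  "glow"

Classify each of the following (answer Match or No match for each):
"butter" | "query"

No match, No match

Checking candidate rules against both groups, what survives is: ends with 'e'.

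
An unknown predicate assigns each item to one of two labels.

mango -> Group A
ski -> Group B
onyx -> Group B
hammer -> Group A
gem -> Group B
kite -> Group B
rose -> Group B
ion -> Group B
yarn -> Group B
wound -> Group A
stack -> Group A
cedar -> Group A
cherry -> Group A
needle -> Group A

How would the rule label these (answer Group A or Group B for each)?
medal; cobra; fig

Group A, Group A, Group B

A rule that fits every label: length ≥ 5 — true of each 'Group A' example, false of each 'Group B' one.
medal → length 5 → Group A. cobra → length 5 → Group A. fig → length 3 → Group B.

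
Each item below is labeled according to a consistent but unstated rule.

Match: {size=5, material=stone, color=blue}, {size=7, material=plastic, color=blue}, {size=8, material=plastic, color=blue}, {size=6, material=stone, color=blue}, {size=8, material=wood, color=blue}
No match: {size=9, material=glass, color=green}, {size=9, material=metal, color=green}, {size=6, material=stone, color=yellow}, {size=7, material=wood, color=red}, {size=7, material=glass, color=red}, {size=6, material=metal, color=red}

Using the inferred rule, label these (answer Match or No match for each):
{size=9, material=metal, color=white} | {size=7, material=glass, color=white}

A rule that fits every label: color is blue — true of each 'Match' example, false of each 'No match' one.
{size=9, material=metal, color=white}: No match (color is white). {size=7, material=glass, color=white}: No match (color is white).

No match, No match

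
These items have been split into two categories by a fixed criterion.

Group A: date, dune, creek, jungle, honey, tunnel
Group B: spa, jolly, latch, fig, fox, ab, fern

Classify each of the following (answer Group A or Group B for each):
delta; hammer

Group A, Group A

One predicate separates the groups cleanly: has ≥ 2 vowels.
delta: 2 vowels — has this property, so Group A.
hammer: 2 vowels — has this property, so Group A.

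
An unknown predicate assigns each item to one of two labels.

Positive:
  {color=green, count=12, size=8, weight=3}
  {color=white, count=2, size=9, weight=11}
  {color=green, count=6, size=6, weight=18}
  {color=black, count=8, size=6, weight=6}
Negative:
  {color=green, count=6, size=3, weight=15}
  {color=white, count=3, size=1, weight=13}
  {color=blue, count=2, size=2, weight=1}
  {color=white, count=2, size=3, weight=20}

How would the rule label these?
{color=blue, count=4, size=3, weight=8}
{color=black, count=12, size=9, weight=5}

The rule appears to be: size ≥ 6.

Negative, Positive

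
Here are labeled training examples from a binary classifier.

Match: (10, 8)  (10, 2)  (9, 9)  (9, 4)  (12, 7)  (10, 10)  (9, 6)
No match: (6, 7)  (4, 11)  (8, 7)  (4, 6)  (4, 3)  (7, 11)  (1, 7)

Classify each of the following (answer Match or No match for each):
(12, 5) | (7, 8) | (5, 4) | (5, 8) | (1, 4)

The pattern is that an item is 'Match' exactly when: first ≥ 9.

Match, No match, No match, No match, No match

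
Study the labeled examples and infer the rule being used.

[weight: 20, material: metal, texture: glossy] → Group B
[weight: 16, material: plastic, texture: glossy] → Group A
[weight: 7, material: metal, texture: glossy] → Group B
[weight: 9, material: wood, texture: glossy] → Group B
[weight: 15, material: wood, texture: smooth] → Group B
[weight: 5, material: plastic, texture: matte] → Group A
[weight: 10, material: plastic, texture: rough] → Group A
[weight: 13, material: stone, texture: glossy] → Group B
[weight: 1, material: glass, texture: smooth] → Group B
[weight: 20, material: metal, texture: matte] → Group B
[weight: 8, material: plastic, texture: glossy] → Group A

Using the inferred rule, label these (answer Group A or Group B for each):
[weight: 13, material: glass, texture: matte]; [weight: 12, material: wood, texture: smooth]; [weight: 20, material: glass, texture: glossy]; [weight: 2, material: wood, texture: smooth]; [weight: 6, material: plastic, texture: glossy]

Group B, Group B, Group B, Group B, Group A

Rule: material is plastic. This holds for each 'Group A' example and fails for each 'Group B' one.
[weight: 13, material: glass, texture: matte]: material is glass — fails this test, so Group B.
[weight: 12, material: wood, texture: smooth]: material is wood — fails this test, so Group B.
[weight: 20, material: glass, texture: glossy]: material is glass — fails this test, so Group B.
[weight: 2, material: wood, texture: smooth]: material is wood — fails this test, so Group B.
[weight: 6, material: plastic, texture: glossy]: material is plastic — qualifies, so Group A.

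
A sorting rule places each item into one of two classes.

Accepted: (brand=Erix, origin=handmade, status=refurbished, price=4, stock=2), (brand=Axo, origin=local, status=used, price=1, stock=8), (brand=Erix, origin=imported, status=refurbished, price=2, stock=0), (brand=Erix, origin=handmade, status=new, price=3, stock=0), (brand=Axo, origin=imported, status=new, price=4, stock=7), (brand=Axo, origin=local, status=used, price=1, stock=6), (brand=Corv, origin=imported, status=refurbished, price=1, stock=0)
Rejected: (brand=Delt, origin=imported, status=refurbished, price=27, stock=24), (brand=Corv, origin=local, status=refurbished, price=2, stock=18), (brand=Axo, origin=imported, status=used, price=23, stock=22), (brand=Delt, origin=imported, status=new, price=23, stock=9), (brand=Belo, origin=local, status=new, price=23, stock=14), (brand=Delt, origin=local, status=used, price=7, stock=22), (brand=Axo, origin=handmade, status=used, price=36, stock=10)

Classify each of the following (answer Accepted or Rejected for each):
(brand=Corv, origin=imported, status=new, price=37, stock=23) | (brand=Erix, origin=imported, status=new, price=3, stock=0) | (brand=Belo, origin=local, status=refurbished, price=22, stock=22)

'Accepted' ⟺ stock ≤ 8.
(brand=Corv, origin=imported, status=new, price=37, stock=23): Rejected (stock = 23).
(brand=Erix, origin=imported, status=new, price=3, stock=0): Accepted (stock = 0).
(brand=Belo, origin=local, status=refurbished, price=22, stock=22): Rejected (stock = 22).

Rejected, Accepted, Rejected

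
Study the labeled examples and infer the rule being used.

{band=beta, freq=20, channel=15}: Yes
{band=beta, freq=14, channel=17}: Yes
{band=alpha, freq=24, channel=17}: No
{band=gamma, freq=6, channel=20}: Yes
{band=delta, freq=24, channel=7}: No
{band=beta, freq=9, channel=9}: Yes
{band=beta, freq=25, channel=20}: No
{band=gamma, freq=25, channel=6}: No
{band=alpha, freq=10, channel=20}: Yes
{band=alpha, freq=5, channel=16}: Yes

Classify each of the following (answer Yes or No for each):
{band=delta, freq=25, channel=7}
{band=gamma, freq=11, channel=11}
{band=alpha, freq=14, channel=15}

No, Yes, Yes

The pattern is that an item is 'Yes' exactly when: freq ≤ 20.
{band=delta, freq=25, channel=7}: freq = 25 — does not satisfy this, so No.
{band=gamma, freq=11, channel=11}: freq = 11 — matches, so Yes.
{band=alpha, freq=14, channel=15}: freq = 14 — matches, so Yes.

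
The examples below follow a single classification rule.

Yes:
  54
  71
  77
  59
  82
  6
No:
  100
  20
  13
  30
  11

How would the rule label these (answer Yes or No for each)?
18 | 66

The pattern is that an item is 'Yes' exactly when: digit sum ≥ 5.
18: digit sum 1+8 = 9 — fits, so Yes. 66: digit sum 6+6 = 12 — fits, so Yes.

Yes, Yes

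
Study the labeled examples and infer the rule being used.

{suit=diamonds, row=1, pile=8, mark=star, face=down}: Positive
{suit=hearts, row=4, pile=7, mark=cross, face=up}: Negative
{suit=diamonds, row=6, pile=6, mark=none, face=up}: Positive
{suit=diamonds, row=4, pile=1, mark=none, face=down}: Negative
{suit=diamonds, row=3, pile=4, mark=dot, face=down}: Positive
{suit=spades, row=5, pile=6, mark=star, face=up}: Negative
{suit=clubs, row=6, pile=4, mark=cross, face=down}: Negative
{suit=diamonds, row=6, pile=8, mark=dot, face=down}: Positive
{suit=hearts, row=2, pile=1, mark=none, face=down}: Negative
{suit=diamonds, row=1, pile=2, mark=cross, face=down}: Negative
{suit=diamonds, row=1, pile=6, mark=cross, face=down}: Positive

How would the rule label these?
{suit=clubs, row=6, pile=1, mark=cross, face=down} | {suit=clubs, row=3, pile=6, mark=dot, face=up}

A rule that fits every label: suit is diamonds AND pile ≥ 4 — true of each 'Positive' example, false of each 'Negative' one.
{suit=clubs, row=6, pile=1, mark=cross, face=down}: suit is clubs, pile = 1, does not satisfy this → Negative. {suit=clubs, row=3, pile=6, mark=dot, face=up}: suit is clubs, pile = 6, does not satisfy this → Negative.

Negative, Negative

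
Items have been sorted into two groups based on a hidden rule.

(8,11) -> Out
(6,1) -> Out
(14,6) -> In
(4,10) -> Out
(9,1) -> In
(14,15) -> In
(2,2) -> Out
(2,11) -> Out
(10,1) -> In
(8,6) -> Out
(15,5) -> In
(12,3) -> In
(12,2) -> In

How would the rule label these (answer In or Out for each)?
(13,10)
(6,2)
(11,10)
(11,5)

In, Out, In, In

All 'In' examples share one property — first ≥ 9 — and every 'Out' example lacks it.
(13,10) — first 13, hence In. (6,2) — first 6, hence Out. (11,10) — first 11, hence In. (11,5) — first 11, hence In.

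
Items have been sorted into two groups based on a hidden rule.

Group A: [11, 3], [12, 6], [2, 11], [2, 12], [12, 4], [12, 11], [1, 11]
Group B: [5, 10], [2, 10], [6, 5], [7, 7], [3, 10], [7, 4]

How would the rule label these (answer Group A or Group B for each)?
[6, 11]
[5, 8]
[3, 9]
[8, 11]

The rule appears to be: max ≥ 11.

Group A, Group B, Group B, Group A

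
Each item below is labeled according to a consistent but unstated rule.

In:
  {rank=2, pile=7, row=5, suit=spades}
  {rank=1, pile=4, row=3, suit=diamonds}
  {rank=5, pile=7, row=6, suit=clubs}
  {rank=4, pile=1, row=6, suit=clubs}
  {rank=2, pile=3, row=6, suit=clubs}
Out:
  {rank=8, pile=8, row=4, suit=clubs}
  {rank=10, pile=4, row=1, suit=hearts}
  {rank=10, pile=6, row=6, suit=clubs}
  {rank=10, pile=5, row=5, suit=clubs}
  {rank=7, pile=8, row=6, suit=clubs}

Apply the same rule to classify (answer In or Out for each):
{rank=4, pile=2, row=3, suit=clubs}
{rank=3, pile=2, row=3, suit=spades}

In, In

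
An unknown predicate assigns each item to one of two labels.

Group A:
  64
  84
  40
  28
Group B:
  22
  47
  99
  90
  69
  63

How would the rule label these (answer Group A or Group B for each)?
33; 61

Group B, Group B

All 'Group A' examples share one property — multiple of 4 — and every 'Group B' example lacks it.
33: 33 = 4·8 + 1 — does not fit, so Group B.
61: 61 = 4·15 + 1 — does not fit, so Group B.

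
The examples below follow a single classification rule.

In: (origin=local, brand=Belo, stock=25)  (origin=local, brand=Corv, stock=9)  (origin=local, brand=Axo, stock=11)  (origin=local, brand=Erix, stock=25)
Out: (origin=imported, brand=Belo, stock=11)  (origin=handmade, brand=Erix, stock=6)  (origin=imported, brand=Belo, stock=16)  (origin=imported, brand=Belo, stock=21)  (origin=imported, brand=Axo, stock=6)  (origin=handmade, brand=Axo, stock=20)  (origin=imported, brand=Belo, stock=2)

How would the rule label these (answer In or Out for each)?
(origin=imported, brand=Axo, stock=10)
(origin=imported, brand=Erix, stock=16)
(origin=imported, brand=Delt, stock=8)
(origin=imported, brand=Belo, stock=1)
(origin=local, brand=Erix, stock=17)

Out, Out, Out, Out, In

Rule: origin is local. This holds for each 'In' example and fails for each 'Out' one.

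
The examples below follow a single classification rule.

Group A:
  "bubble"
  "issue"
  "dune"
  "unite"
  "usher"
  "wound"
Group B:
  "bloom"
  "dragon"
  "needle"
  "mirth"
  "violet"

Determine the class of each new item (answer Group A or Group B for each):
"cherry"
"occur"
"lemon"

Every 'Group A' example satisfies: contains 'u'. None of the 'Group B' examples do.
"cherry": no 'u' — does not satisfy this, so Group B. "occur": has 'u' — checks out, so Group A. "lemon": no 'u' — does not satisfy this, so Group B.

Group B, Group A, Group B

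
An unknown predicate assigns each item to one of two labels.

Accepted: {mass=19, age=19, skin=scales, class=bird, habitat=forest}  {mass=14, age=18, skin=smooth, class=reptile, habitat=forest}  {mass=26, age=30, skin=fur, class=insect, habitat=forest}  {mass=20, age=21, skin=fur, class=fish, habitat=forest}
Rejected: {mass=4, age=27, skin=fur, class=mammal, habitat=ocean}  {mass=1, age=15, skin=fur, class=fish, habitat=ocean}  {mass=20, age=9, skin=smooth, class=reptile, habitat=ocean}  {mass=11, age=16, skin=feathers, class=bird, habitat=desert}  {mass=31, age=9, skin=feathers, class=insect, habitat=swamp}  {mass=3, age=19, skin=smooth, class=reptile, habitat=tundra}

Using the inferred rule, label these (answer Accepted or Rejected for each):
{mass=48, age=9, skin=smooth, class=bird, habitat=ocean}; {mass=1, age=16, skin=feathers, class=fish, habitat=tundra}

A rule that fits every label: habitat is forest — true of each 'Accepted' example, false of each 'Rejected' one.
{mass=48, age=9, skin=smooth, class=bird, habitat=ocean}: habitat is ocean, does not fit → Rejected. {mass=1, age=16, skin=feathers, class=fish, habitat=tundra}: habitat is tundra, does not fit → Rejected.

Rejected, Rejected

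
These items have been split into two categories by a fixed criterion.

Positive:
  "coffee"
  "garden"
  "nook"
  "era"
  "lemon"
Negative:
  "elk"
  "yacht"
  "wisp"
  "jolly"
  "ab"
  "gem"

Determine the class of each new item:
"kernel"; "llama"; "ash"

Positive, Positive, Negative

The common property of the 'Positive' items is: has ≥ 2 vowels. No 'Negative' item has it.
"kernel": 2 vowels, checks out → Positive.
"llama": 2 vowels, checks out → Positive.
"ash": 1 vowel, does not fit → Negative.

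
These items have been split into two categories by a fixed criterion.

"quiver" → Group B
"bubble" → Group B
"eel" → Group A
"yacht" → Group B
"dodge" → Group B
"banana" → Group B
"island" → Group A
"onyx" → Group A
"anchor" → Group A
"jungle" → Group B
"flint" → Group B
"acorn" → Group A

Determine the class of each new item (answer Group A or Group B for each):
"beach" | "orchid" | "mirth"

Group B, Group A, Group B

Every 'Group A' example satisfies: starts with a vowel. None of the 'Group B' examples do.
Group B: "beach", since starts with 'b'.
Group A: "orchid", since starts with 'o'.
Group B: "mirth", since starts with 'm'.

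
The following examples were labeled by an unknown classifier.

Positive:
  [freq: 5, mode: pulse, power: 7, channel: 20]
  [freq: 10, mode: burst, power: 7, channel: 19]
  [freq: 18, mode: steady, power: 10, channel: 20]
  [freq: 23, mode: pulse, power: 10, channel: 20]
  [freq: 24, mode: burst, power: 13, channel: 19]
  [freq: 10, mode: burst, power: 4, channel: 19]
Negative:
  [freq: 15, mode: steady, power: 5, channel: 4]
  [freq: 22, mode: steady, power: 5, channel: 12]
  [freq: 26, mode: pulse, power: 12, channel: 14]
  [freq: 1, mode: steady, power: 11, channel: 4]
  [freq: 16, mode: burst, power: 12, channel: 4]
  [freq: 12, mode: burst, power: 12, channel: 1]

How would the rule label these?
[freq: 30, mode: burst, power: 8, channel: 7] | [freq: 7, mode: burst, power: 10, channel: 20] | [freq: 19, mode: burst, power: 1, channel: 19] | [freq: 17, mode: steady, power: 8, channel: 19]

Negative, Positive, Positive, Positive

The distinguishing property — channel ≥ 19 — holds for all the 'Positive' cases and none of the 'Negative' cases.
[freq: 30, mode: burst, power: 8, channel: 7]: channel = 7, fails the rule → Negative. [freq: 7, mode: burst, power: 10, channel: 20]: channel = 20, qualifies → Positive. [freq: 19, mode: burst, power: 1, channel: 19]: channel = 19, qualifies → Positive. [freq: 17, mode: steady, power: 8, channel: 19]: channel = 19, qualifies → Positive.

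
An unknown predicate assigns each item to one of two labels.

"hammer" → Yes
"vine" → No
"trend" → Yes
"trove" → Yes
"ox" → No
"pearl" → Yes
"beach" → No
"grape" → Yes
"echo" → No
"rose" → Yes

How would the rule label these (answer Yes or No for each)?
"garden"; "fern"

Comparing the two groups points to one rule — contains 'r'.
"garden": Yes (has 'r'). "fern": Yes (has 'r').

Yes, Yes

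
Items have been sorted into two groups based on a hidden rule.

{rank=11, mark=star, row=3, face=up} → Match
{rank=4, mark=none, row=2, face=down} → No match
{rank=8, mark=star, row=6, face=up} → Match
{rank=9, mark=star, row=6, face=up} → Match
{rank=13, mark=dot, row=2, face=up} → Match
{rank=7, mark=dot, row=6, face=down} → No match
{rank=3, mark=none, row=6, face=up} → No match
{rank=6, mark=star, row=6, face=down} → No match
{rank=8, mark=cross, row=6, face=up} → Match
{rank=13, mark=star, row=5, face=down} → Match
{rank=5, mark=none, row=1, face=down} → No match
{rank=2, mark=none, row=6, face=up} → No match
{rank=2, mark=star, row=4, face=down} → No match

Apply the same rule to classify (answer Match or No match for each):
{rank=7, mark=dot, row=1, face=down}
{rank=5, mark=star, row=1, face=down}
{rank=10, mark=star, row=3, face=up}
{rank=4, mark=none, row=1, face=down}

'Match' ⟺ rank ≥ 8.
{rank=7, mark=dot, row=1, face=down}: No match (rank = 7).
{rank=5, mark=star, row=1, face=down}: No match (rank = 5).
{rank=10, mark=star, row=3, face=up}: Match (rank = 10).
{rank=4, mark=none, row=1, face=down}: No match (rank = 4).

No match, No match, Match, No match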